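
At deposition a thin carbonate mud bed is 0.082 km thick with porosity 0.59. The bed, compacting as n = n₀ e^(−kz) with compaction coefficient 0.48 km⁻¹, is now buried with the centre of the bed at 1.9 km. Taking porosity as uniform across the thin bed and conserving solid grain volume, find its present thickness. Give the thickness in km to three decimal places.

Porosity at 1.9 km: n = 0.59·exp(−0.48×1.9) = 0.2370
Solid-volume conservation: h(1−n) = h₀(1−n₀) ⇒ h = h₀·(1−n₀)/(1−n)
h = 0.082 × (1 − 0.59)/(1 − 0.2370) = 0.082 × 0.5374 = 0.0441 km

0.044 km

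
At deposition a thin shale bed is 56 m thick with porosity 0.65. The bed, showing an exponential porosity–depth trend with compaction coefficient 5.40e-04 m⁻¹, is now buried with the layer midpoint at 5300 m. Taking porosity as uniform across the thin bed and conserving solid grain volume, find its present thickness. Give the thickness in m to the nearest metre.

20 m

Working in km (1 km = 1000 m; β in km⁻¹ = β in m⁻¹ × 1000):
Porosity at 5.3 km: φ = 0.65·exp(−0.54×5.3) = 0.0372
Solid-volume conservation: h(1−φ) = h₀(1−φ₀) ⇒ h = h₀·(1−φ₀)/(1−φ)
h = 0.056 × (1 − 0.65)/(1 − 0.0372) = 0.056 × 0.3635 = 0.0204 km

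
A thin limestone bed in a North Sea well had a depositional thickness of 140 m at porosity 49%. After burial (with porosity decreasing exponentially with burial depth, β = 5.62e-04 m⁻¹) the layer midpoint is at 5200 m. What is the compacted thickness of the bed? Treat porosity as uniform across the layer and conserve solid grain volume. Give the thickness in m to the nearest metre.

Working in km (1 km = 1000 m; β in km⁻¹ = β in m⁻¹ × 1000):
Porosity at 5.2 km: n = 0.49·exp(−0.562×5.2) = 0.0264
Solid-volume conservation: h(1−n) = h₀(1−n₀) ⇒ h = h₀·(1−n₀)/(1−n)
h = 0.14 × (1 − 0.49)/(1 − 0.0264) = 0.14 × 0.5238 = 0.0733 km

73 m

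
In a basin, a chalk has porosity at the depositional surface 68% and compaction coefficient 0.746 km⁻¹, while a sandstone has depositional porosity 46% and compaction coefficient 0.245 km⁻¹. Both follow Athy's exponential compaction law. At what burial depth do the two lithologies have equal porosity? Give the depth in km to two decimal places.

0.78 km

Set phi₀ₐ e^(−kₐZ) = phi₀ᵦ e^(−kᵦZ) ⇒ ln(phi₀ₐ/phi₀ᵦ) = (kₐ − kᵦ)·Z
Z = ln(0.68/0.46) / (0.746 − 0.245) = 0.3909 / 0.501 = 0.780 km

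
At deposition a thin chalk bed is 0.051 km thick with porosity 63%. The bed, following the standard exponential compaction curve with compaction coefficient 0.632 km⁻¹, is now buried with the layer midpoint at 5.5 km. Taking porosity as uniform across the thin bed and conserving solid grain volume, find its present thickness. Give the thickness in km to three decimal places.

Porosity at 5.5 km: φ = 0.63·exp(−0.632×5.5) = 0.0195
Solid-volume conservation: h(1−φ) = h₀(1−φ₀) ⇒ h = h₀·(1−φ₀)/(1−φ)
h = 0.051 × (1 − 0.63)/(1 − 0.0195) = 0.051 × 0.3774 = 0.0192 km

0.019 km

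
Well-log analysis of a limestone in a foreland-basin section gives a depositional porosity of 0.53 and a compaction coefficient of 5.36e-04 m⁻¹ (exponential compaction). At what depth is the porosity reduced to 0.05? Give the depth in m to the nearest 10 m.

4400 m

Working in km (1 km = 1000 m; k in km⁻¹ = k in m⁻¹ × 1000):
Invert Athy's law: Z = ln(n₀/n) / k
Z = ln(0.53/0.05) / 0.536 = ln(10.6) / 0.536 = 2.3609 / 0.536 = 4.405 km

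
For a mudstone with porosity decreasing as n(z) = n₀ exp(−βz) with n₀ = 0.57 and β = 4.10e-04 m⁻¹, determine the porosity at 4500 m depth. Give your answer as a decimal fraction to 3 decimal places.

Working in km (1 km = 1000 m; β in km⁻¹ = β in m⁻¹ × 1000):
n = n₀·exp(−β·z) = 0.57 × exp(−0.41 × 4.5) = 0.57 × exp(−1.845)
  = 0.57 × 0.1580 = 0.0901

0.090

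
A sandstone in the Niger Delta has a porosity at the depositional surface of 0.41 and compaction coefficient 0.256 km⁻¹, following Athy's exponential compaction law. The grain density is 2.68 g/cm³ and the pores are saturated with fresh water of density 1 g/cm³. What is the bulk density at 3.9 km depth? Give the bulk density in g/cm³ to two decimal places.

Porosity at depth: phi = 0.41·exp(−0.256×3.9) = 0.41×0.3685 = 0.1511
Bulk density: ρ_b = (1−phi)ρ_g + phi·ρ_f = 0.8489×2.68 + 0.1511×1
       = 2.275 + 0.151 = 2.426 g/cm³

2.43 g/cm³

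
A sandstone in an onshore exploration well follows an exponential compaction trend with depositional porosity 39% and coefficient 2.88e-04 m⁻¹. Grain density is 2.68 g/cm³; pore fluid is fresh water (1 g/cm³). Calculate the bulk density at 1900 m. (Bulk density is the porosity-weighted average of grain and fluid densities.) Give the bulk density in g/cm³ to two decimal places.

2.30 g/cm³

Working in km (1 km = 1000 m; β in km⁻¹ = β in m⁻¹ × 1000):
Porosity at depth: n = 0.39·exp(−0.288×1.9) = 0.39×0.5786 = 0.2256
Bulk density: ρ_b = (1−n)ρ_g + n·ρ_f = 0.7744×2.68 + 0.2256×1
       = 2.075 + 0.226 = 2.301 g/cm³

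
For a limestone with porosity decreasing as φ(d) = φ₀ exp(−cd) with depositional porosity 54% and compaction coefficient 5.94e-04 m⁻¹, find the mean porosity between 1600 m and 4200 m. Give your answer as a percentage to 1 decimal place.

Working in km (1 km = 1000 m; c in km⁻¹ = c in m⁻¹ × 1000):
⟨φ⟩ = (1/(d₂−d₁)) ∫ φ₀ e^(−cd) dd = φ₀·(e^(−c·d₁) − e^(−c·d₂)) / (c·(d₂−d₁))
e^(−0.594×1.6) = 0.3866; e^(−0.594×4.2) = 0.0825
⟨φ⟩ = 0.54 × (0.3866 − 0.0825) / (0.594 × 2.6) = 0.54 × 0.1969 = 0.1063

10.6%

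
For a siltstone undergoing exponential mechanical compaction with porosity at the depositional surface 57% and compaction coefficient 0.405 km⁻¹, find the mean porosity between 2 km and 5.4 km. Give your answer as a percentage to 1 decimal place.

13.8%

⟨φ⟩ = (1/(Z₂−Z₁)) ∫ φ₀ e^(−cZ) dZ = φ₀·(e^(−c·Z₁) − e^(−c·Z₂)) / (c·(Z₂−Z₁))
e^(−0.405×2) = 0.4449; e^(−0.405×5.4) = 0.1123
⟨φ⟩ = 0.57 × (0.4449 − 0.1123) / (0.405 × 3.4) = 0.57 × 0.2415 = 0.1377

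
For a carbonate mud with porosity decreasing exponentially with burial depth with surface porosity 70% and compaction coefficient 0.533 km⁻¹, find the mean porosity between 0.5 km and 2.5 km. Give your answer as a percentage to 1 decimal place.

33.0%

⟨n⟩ = (1/(Z₂−Z₁)) ∫ n₀ e^(−βZ) dZ = n₀·(e^(−β·Z₁) − e^(−β·Z₂)) / (β·(Z₂−Z₁))
e^(−0.533×0.5) = 0.7661; e^(−0.533×2.5) = 0.2638
⟨n⟩ = 0.7 × (0.7661 − 0.2638) / (0.533 × 2) = 0.7 × 0.4711 = 0.3298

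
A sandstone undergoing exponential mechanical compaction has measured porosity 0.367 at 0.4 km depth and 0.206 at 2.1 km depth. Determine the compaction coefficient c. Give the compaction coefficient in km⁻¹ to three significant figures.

0.340 km⁻¹

Athy: φ(z) = φ₀ e^(−cz) ⇒ φ₁/φ₂ = e^{c(z₂−z₁)} ⇒ c = ln(φ₁/φ₂)/(z₂−z₁)
c = ln(0.367/0.206) / (2.1 − 0.4) = ln(1.782) / 1.7 = 0.5775 / 1.7 = 0.3397 km⁻¹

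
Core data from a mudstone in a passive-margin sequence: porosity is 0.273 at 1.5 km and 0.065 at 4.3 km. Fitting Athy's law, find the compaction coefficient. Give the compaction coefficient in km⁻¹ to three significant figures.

0.513 km⁻¹

Athy: n(d) = n₀ e^(−kd) ⇒ n₁/n₂ = e^{k(d₂−d₁)} ⇒ k = ln(n₁/n₂)/(d₂−d₁)
k = ln(0.273/0.065) / (4.3 − 1.5) = ln(4.2) / 2.8 = 1.4351 / 2.8 = 0.5125 km⁻¹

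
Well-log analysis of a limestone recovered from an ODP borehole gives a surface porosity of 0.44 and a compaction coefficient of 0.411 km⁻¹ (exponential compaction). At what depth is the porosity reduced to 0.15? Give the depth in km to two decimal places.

Invert Athy's law: Z = ln(φ₀/φ) / c
Z = ln(0.44/0.15) / 0.411 = ln(2.933) / 0.411 = 1.0761 / 0.411 = 2.618 km

2.62 km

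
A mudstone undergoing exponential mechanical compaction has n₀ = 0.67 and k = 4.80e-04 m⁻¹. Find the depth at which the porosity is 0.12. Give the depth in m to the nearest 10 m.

Working in km (1 km = 1000 m; k in km⁻¹ = k in m⁻¹ × 1000):
Invert Athy's law: z = ln(n₀/n) / k
z = ln(0.67/0.12) / 0.48 = ln(5.583) / 0.48 = 1.7198 / 0.48 = 3.583 km

3580 m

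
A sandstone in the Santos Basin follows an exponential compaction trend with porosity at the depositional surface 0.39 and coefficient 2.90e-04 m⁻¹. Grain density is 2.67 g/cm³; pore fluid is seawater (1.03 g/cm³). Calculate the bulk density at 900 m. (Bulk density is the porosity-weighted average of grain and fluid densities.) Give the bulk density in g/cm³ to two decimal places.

2.18 g/cm³

Working in km (1 km = 1000 m; k in km⁻¹ = k in m⁻¹ × 1000):
Porosity at depth: phi = 0.39·exp(−0.29×0.9) = 0.39×0.7703 = 0.3004
Bulk density: ρ_b = (1−phi)ρ_g + phi·ρ_f = 0.6996×2.67 + 0.3004×1.03
       = 1.868 + 0.309 = 2.177 g/cm³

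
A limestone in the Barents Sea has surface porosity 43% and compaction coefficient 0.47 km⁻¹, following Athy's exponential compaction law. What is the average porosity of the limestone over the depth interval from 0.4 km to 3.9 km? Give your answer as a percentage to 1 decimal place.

⟨φ⟩ = (1/(d₂−d₁)) ∫ φ₀ e^(−βd) dd = φ₀·(e^(−β·d₁) − e^(−β·d₂)) / (β·(d₂−d₁))
e^(−0.47×0.4) = 0.8286; e^(−0.47×3.9) = 0.1599
⟨φ⟩ = 0.43 × (0.8286 − 0.1599) / (0.47 × 3.5) = 0.43 × 0.4065 = 0.1748

17.5%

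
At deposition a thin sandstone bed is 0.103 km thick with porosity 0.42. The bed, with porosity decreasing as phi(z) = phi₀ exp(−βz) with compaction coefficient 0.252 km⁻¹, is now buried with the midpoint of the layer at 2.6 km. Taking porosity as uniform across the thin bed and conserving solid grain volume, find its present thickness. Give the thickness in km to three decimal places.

Porosity at 2.6 km: phi = 0.42·exp(−0.252×2.6) = 0.2181
Solid-volume conservation: h(1−phi) = h₀(1−phi₀) ⇒ h = h₀·(1−phi₀)/(1−phi)
h = 0.103 × (1 − 0.42)/(1 − 0.2181) = 0.103 × 0.7418 = 0.0764 km

0.076 km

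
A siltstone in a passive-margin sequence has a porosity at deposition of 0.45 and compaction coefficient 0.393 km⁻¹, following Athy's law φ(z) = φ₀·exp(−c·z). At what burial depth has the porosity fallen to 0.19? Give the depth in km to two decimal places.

2.19 km

Invert Athy's law: z = ln(φ₀/φ) / c
z = ln(0.45/0.19) / 0.393 = ln(2.368) / 0.393 = 0.8622 / 0.393 = 2.194 km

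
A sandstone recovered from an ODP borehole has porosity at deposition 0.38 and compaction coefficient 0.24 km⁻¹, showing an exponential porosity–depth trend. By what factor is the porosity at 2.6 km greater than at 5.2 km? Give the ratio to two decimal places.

phi(d₁)/phi(d₂) = e^(−c·d₁)/e^(−c·d₂) = e^{c(d₂−d₁)}
= exp(0.24 × 2.6) = exp(0.624) = 1.8664

1.87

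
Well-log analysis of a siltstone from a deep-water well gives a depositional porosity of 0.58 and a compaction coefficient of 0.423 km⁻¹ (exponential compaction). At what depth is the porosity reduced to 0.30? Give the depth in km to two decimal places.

Invert Athy's law: Z = ln(phi₀/phi) / k
Z = ln(0.58/0.3) / 0.423 = ln(1.933) / 0.423 = 0.6592 / 0.423 = 1.559 km

1.56 km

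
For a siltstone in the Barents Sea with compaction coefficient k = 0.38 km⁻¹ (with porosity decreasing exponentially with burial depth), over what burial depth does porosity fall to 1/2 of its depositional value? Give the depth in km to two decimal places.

1.82 km

φ/φ₀ = 1/2 ⇒ exp(−k·z) = 1/2 ⇒ z = ln(2) / k
z = 0.6931 / 0.38 = 1.824 km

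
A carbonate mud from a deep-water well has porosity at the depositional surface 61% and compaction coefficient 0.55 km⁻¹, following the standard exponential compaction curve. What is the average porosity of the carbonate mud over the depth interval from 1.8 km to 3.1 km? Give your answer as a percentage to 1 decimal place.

16.2%

⟨φ⟩ = (1/(z₂−z₁)) ∫ φ₀ e^(−βz) dz = φ₀·(e^(−β·z₁) − e^(−β·z₂)) / (β·(z₂−z₁))
e^(−0.55×1.8) = 0.3716; e^(−0.55×3.1) = 0.1818
⟨φ⟩ = 0.61 × (0.3716 − 0.1818) / (0.55 × 1.3) = 0.61 × 0.2655 = 0.1619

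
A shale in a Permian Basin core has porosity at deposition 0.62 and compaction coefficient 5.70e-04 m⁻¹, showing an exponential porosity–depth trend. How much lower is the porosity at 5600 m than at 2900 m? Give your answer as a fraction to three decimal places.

0.093

Working in km (1 km = 1000 m; k in km⁻¹ = k in m⁻¹ × 1000):
phi(2.9) = 0.62·e^(−0.57×2.9) = 0.1187
phi(5.6) = 0.62·e^(−0.57×5.6) = 0.0255
Δphi = 0.1187 − 0.0255 = 0.0932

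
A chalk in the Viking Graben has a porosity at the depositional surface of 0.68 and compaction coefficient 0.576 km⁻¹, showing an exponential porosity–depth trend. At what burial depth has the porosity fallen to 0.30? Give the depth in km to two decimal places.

1.42 km

Invert Athy's law: d = ln(n₀/n) / c
d = ln(0.68/0.3) / 0.576 = ln(2.267) / 0.576 = 0.8183 / 0.576 = 1.421 km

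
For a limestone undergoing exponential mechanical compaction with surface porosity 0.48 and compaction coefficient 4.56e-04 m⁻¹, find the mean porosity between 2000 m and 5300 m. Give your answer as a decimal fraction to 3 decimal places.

0.100

Working in km (1 km = 1000 m; c in km⁻¹ = c in m⁻¹ × 1000):
⟨φ⟩ = (1/(d₂−d₁)) ∫ φ₀ e^(−cd) dd = φ₀·(e^(−c·d₁) − e^(−c·d₂)) / (c·(d₂−d₁))
e^(−0.456×2) = 0.4017; e^(−0.456×5.3) = 0.0892
⟨φ⟩ = 0.48 × (0.4017 − 0.0892) / (0.456 × 3.3) = 0.48 × 0.2077 = 0.0997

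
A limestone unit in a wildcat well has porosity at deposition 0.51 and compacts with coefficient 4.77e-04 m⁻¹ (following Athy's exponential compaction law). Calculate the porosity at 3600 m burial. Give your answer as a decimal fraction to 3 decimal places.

Working in km (1 km = 1000 m; c in km⁻¹ = c in m⁻¹ × 1000):
phi = phi₀·exp(−c·d) = 0.51 × exp(−0.477 × 3.6) = 0.51 × exp(−1.717)
  = 0.51 × 0.1796 = 0.0916

0.092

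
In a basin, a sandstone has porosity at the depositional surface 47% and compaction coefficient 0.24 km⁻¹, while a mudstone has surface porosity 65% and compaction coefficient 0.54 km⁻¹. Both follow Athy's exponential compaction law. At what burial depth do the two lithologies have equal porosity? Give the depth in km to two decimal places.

Set phi₀ₐ e^(−cₐd) = phi₀ᵦ e^(−cᵦd) ⇒ ln(phi₀ₐ/phi₀ᵦ) = (cₐ − cᵦ)·d
d = ln(0.47/0.65) / (0.24 − 0.54) = -0.3242 / -0.3 = 1.081 km

1.08 km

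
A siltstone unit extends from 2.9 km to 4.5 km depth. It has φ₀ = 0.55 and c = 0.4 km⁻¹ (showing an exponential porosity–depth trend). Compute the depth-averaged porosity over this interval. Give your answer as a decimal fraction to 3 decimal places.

⟨φ⟩ = (1/(Z₂−Z₁)) ∫ φ₀ e^(−cZ) dZ = φ₀·(e^(−c·Z₁) − e^(−c·Z₂)) / (c·(Z₂−Z₁))
e^(−0.4×2.9) = 0.3135; e^(−0.4×4.5) = 0.1653
⟨φ⟩ = 0.55 × (0.3135 − 0.1653) / (0.4 × 1.6) = 0.55 × 0.2315 = 0.1273

0.127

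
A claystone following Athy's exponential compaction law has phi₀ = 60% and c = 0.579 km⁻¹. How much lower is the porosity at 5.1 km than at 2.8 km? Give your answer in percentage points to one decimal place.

phi(2.8) = 0.6·e^(−0.579×2.8) = 0.1186
phi(5.1) = 0.6·e^(−0.579×5.1) = 0.0313
Δphi = 0.1186 − 0.0313 = 0.0873

8.7 percentage points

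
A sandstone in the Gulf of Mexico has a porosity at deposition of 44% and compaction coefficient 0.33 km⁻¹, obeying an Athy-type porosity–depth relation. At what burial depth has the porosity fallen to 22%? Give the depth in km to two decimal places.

2.10 km

Invert Athy's law: d = ln(φ₀/φ) / k
d = ln(0.44/0.22) / 0.33 = ln(2) / 0.33 = 0.6931 / 0.33 = 2.100 km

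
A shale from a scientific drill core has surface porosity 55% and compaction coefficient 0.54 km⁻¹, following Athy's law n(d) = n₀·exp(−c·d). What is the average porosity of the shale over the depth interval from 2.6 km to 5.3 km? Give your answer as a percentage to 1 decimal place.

⟨n⟩ = (1/(d₂−d₁)) ∫ n₀ e^(−cd) dd = n₀·(e^(−c·d₁) − e^(−c·d₂)) / (c·(d₂−d₁))
e^(−0.54×2.6) = 0.2456; e^(−0.54×5.3) = 0.0572
⟨n⟩ = 0.55 × (0.2456 − 0.0572) / (0.54 × 2.7) = 0.55 × 0.1293 = 0.0711

7.1%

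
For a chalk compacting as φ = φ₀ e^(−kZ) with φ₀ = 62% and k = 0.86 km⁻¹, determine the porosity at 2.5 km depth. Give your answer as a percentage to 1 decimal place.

φ = φ₀·exp(−k·Z) = 0.62 × exp(−0.86 × 2.5) = 0.62 × exp(−2.15)
  = 0.62 × 0.1165 = 0.0722

7.2%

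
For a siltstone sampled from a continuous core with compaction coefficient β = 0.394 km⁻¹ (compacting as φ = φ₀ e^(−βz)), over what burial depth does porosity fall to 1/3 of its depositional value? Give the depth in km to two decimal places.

2.79 km

φ/φ₀ = 1/3 ⇒ exp(−β·z) = 1/3 ⇒ z = ln(3) / β
z = 1.0986 / 0.394 = 2.788 km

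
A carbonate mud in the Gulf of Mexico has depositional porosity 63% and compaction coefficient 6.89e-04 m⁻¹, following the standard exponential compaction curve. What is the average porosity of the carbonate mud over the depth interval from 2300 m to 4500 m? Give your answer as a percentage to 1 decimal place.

Working in km (1 km = 1000 m; β in km⁻¹ = β in m⁻¹ × 1000):
⟨φ⟩ = (1/(Z₂−Z₁)) ∫ φ₀ e^(−βZ) dZ = φ₀·(e^(−β·Z₁) − e^(−β·Z₂)) / (β·(Z₂−Z₁))
e^(−0.689×2.3) = 0.2050; e^(−0.689×4.5) = 0.0450
⟨φ⟩ = 0.63 × (0.2050 − 0.0450) / (0.689 × 2.2) = 0.63 × 0.1055 = 0.0665

6.6%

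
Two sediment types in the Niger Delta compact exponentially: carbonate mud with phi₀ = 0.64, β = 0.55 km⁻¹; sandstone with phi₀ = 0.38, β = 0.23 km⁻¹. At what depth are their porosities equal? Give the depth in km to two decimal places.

1.63 km

Set phi₀ₐ e^(−βₐZ) = phi₀ᵦ e^(−βᵦZ) ⇒ ln(phi₀ₐ/phi₀ᵦ) = (βₐ − βᵦ)·Z
Z = ln(0.64/0.38) / (0.55 − 0.23) = 0.5213 / 0.32 = 1.629 km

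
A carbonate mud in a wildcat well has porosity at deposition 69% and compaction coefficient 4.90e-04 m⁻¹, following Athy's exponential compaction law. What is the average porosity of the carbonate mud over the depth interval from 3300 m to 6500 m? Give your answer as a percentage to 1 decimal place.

Working in km (1 km = 1000 m; c in km⁻¹ = c in m⁻¹ × 1000):
⟨n⟩ = (1/(z₂−z₁)) ∫ n₀ e^(−cz) dz = n₀·(e^(−c·z₁) − e^(−c·z₂)) / (c·(z₂−z₁))
e^(−0.49×3.3) = 0.1985; e^(−0.49×6.5) = 0.0414
⟨n⟩ = 0.69 × (0.1985 − 0.0414) / (0.49 × 3.2) = 0.69 × 0.1002 = 0.0691

6.9%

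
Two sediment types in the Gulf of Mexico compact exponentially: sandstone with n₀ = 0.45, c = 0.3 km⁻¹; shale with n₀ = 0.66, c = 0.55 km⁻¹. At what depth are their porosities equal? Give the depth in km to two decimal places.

1.53 km

Set n₀ₐ e^(−cₐd) = n₀ᵦ e^(−cᵦd) ⇒ ln(n₀ₐ/n₀ᵦ) = (cₐ − cᵦ)·d
d = ln(0.45/0.66) / (0.3 − 0.55) = -0.3830 / -0.25 = 1.532 km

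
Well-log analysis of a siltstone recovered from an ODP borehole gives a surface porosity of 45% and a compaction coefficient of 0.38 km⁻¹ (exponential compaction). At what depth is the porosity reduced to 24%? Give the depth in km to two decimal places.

Invert Athy's law: Z = ln(φ₀/φ) / c
Z = ln(0.45/0.24) / 0.38 = ln(1.875) / 0.38 = 0.6286 / 0.38 = 1.654 km

1.65 km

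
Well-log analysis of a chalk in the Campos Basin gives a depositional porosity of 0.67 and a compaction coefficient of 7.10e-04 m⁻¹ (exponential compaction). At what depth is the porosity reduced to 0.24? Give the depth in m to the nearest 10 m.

1450 m

Working in km (1 km = 1000 m; c in km⁻¹ = c in m⁻¹ × 1000):
Invert Athy's law: z = ln(phi₀/phi) / c
z = ln(0.67/0.24) / 0.71 = ln(2.792) / 0.71 = 1.0266 / 0.71 = 1.446 km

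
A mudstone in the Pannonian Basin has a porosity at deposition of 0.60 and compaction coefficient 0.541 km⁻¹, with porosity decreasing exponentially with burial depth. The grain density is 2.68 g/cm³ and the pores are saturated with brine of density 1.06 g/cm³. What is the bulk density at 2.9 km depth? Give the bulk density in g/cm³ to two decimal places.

2.48 g/cm³

Porosity at depth: phi = 0.6·exp(−0.541×2.9) = 0.6×0.2083 = 0.1250
Bulk density: ρ_b = (1−phi)ρ_g + phi·ρ_f = 0.8750×2.68 + 0.1250×1.06
       = 2.345 + 0.132 = 2.478 g/cm³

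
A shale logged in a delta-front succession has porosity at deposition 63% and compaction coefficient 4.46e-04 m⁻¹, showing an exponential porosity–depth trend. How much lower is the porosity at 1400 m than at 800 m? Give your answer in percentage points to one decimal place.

10.4 percentage points

Working in km (1 km = 1000 m; k in km⁻¹ = k in m⁻¹ × 1000):
n(0.8) = 0.63·e^(−0.446×0.8) = 0.4409
n(1.4) = 0.63·e^(−0.446×1.4) = 0.3374
Δn = 0.4409 − 0.3374 = 0.1035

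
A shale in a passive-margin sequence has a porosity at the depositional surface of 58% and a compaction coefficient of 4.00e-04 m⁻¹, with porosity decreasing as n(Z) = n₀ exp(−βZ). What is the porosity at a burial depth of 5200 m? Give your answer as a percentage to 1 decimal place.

7.2%

Working in km (1 km = 1000 m; β in km⁻¹ = β in m⁻¹ × 1000):
n = n₀·exp(−β·Z) = 0.58 × exp(−0.4 × 5.2) = 0.58 × exp(−2.08)
  = 0.58 × 0.1249 = 0.0725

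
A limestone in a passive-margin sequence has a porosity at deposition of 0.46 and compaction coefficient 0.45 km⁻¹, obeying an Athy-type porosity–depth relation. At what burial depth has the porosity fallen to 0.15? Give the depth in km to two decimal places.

2.49 km

Invert Athy's law: z = ln(n₀/n) / k
z = ln(0.46/0.15) / 0.45 = ln(3.067) / 0.45 = 1.1206 / 0.45 = 2.490 km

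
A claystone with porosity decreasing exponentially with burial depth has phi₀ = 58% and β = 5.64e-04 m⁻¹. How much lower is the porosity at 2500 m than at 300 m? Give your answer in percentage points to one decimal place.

Working in km (1 km = 1000 m; β in km⁻¹ = β in m⁻¹ × 1000):
phi(0.3) = 0.58·e^(−0.564×0.3) = 0.4897
phi(2.5) = 0.58·e^(−0.564×2.5) = 0.1416
Δphi = 0.4897 − 0.1416 = 0.3481

34.8 percentage points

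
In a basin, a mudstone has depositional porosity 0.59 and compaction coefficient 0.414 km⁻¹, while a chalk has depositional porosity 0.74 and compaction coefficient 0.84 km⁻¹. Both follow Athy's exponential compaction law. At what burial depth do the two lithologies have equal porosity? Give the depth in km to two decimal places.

0.53 km

Set phi₀ₐ e^(−kₐd) = phi₀ᵦ e^(−kᵦd) ⇒ ln(phi₀ₐ/phi₀ᵦ) = (kₐ − kᵦ)·d
d = ln(0.59/0.74) / (0.414 − 0.84) = -0.2265 / -0.426 = 0.532 km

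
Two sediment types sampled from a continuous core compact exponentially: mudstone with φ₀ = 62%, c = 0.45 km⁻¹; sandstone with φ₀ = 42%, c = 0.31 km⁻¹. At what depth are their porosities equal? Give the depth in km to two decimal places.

2.78 km

Set φ₀ₐ e^(−cₐd) = φ₀ᵦ e^(−cᵦd) ⇒ ln(φ₀ₐ/φ₀ᵦ) = (cₐ − cᵦ)·d
d = ln(0.62/0.42) / (0.45 − 0.31) = 0.3895 / 0.14 = 2.782 km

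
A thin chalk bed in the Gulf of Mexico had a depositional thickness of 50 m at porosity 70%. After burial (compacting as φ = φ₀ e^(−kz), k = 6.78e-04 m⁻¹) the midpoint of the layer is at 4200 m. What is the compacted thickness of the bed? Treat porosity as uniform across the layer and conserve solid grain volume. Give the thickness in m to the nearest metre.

Working in km (1 km = 1000 m; k in km⁻¹ = k in m⁻¹ × 1000):
Porosity at 4.2 km: φ = 0.7·exp(−0.678×4.2) = 0.0406
Solid-volume conservation: h(1−φ) = h₀(1−φ₀) ⇒ h = h₀·(1−φ₀)/(1−φ)
h = 0.05 × (1 − 0.7)/(1 − 0.0406) = 0.05 × 0.3127 = 0.0156 km

16 m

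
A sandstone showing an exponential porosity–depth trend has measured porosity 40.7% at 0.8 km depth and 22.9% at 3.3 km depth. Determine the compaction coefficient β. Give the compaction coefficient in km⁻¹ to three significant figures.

Athy: n(z) = n₀ e^(−βz) ⇒ n₁/n₂ = e^{β(z₂−z₁)} ⇒ β = ln(n₁/n₂)/(z₂−z₁)
β = ln(0.407/0.229) / (3.3 − 0.8) = ln(1.777) / 2.5 = 0.5751 / 2.5 = 0.23 km⁻¹

0.230 km⁻¹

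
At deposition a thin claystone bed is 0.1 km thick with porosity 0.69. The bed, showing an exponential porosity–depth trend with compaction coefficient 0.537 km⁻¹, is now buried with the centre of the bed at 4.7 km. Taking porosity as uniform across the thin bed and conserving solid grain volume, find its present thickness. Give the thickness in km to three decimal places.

Porosity at 4.7 km: n = 0.69·exp(−0.537×4.7) = 0.0553
Solid-volume conservation: h(1−n) = h₀(1−n₀) ⇒ h = h₀·(1−n₀)/(1−n)
h = 0.1 × (1 − 0.69)/(1 − 0.0553) = 0.1 × 0.3281 = 0.0328 km

0.033 km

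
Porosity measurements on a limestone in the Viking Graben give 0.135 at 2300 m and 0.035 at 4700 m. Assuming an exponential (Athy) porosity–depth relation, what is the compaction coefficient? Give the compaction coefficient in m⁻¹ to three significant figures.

0.000562 m⁻¹

Working in km (1 km = 1000 m; β in km⁻¹ = β in m⁻¹ × 1000):
Athy: φ(Z) = φ₀ e^(−βZ) ⇒ φ₁/φ₂ = e^{β(Z₂−Z₁)} ⇒ β = ln(φ₁/φ₂)/(Z₂−Z₁)
β = ln(0.135/0.035) / (4.7 − 2.3) = ln(3.857) / 2.4 = 1.3499 / 2.4 = 0.5625 km⁻¹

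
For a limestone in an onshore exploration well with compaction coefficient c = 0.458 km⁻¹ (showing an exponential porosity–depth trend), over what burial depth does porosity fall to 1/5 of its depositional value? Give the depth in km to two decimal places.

3.51 km

phi/phi₀ = 1/5 ⇒ exp(−c·Z) = 1/5 ⇒ Z = ln(5) / c
Z = 1.6094 / 0.458 = 3.514 km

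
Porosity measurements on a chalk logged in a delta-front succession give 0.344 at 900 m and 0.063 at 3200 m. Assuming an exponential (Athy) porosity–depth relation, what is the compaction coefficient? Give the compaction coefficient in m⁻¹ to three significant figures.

0.000738 m⁻¹

Working in km (1 km = 1000 m; β in km⁻¹ = β in m⁻¹ × 1000):
Athy: n(Z) = n₀ e^(−βZ) ⇒ n₁/n₂ = e^{β(Z₂−Z₁)} ⇒ β = ln(n₁/n₂)/(Z₂−Z₁)
β = ln(0.344/0.063) / (3.2 − 0.9) = ln(5.46) / 2.3 = 1.6975 / 2.3 = 0.738 km⁻¹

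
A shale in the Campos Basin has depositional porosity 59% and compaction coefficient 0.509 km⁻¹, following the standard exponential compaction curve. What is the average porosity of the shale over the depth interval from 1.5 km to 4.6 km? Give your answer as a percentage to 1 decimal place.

13.8%

⟨phi⟩ = (1/(z₂−z₁)) ∫ phi₀ e^(−kz) dz = phi₀·(e^(−k·z₁) − e^(−k·z₂)) / (k·(z₂−z₁))
e^(−0.509×1.5) = 0.4660; e^(−0.509×4.6) = 0.0962
⟨phi⟩ = 0.59 × (0.4660 − 0.0962) / (0.509 × 3.1) = 0.59 × 0.2344 = 0.1383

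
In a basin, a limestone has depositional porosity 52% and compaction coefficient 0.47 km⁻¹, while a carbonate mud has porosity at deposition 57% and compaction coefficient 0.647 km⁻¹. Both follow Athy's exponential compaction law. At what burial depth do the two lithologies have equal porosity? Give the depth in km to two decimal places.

0.52 km

Set n₀ₐ e^(−cₐz) = n₀ᵦ e^(−cᵦz) ⇒ ln(n₀ₐ/n₀ᵦ) = (cₐ − cᵦ)·z
z = ln(0.52/0.57) / (0.47 − 0.647) = -0.0918 / -0.177 = 0.519 km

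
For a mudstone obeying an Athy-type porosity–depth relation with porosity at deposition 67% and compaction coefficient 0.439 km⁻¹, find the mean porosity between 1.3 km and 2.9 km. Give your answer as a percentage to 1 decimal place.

⟨φ⟩ = (1/(Z₂−Z₁)) ∫ φ₀ e^(−kZ) dZ = φ₀·(e^(−k·Z₁) − e^(−k·Z₂)) / (k·(Z₂−Z₁))
e^(−0.439×1.3) = 0.5651; e^(−0.439×2.9) = 0.2800
⟨φ⟩ = 0.67 × (0.5651 − 0.2800) / (0.439 × 1.6) = 0.67 × 0.4060 = 0.2720

27.2%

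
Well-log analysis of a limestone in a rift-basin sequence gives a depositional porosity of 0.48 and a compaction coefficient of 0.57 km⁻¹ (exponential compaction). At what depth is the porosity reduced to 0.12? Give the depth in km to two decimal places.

2.43 km

Invert Athy's law: d = ln(φ₀/φ) / c
d = ln(0.48/0.12) / 0.57 = ln(4) / 0.57 = 1.3863 / 0.57 = 2.432 km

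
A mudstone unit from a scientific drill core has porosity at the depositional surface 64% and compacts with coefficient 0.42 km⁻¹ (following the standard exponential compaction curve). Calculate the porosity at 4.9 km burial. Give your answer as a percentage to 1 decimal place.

8.2%

n = n₀·exp(−c·d) = 0.64 × exp(−0.42 × 4.9) = 0.64 × exp(−2.058)
  = 0.64 × 0.1277 = 0.0817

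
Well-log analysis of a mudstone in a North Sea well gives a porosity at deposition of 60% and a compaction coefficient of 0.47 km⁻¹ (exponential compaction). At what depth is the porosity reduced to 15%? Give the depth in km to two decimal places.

Invert Athy's law: d = ln(phi₀/phi) / k
d = ln(0.6/0.15) / 0.47 = ln(4) / 0.47 = 1.3863 / 0.47 = 2.950 km

2.95 km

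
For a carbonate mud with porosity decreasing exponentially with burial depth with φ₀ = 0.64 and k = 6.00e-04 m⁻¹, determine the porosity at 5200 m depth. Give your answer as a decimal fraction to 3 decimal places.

Working in km (1 km = 1000 m; k in km⁻¹ = k in m⁻¹ × 1000):
φ = φ₀·exp(−k·Z) = 0.64 × exp(−0.6 × 5.2) = 0.64 × exp(−3.12)
  = 0.64 × 0.0442 = 0.0283

0.028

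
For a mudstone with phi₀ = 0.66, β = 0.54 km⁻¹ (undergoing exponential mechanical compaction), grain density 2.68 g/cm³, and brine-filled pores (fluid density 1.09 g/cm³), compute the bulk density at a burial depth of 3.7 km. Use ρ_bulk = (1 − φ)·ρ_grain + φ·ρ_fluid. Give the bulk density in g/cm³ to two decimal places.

Porosity at depth: phi = 0.66·exp(−0.54×3.7) = 0.66×0.1356 = 0.0895
Bulk density: ρ_b = (1−phi)ρ_g + phi·ρ_f = 0.9105×2.68 + 0.0895×1.09
       = 2.440 + 0.098 = 2.538 g/cm³

2.54 g/cm³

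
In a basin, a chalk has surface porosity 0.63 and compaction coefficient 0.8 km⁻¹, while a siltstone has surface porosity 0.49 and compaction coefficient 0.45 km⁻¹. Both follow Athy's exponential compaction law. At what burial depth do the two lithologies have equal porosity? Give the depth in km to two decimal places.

0.72 km

Set phi₀ₐ e^(−kₐz) = phi₀ᵦ e^(−kᵦz) ⇒ ln(phi₀ₐ/phi₀ᵦ) = (kₐ − kᵦ)·z
z = ln(0.63/0.49) / (0.8 − 0.45) = 0.2513 / 0.35 = 0.718 km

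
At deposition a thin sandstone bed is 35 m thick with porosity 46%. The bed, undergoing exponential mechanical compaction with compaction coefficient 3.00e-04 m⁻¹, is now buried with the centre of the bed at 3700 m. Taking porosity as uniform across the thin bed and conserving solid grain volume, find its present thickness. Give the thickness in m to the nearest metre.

Working in km (1 km = 1000 m; β in km⁻¹ = β in m⁻¹ × 1000):
Porosity at 3.7 km: n = 0.46·exp(−0.3×3.7) = 0.1516
Solid-volume conservation: h(1−n) = h₀(1−n₀) ⇒ h = h₀·(1−n₀)/(1−n)
h = 0.035 × (1 − 0.46)/(1 − 0.1516) = 0.035 × 0.6365 = 0.0223 km

22 m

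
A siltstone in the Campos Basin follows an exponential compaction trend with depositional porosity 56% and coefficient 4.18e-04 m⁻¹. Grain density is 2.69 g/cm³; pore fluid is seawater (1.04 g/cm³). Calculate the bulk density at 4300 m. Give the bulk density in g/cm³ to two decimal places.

2.54 g/cm³

Working in km (1 km = 1000 m; c in km⁻¹ = c in m⁻¹ × 1000):
Porosity at depth: phi = 0.56·exp(−0.418×4.3) = 0.56×0.1657 = 0.0928
Bulk density: ρ_b = (1−phi)ρ_g + phi·ρ_f = 0.9072×2.69 + 0.0928×1.04
       = 2.440 + 0.097 = 2.537 g/cm³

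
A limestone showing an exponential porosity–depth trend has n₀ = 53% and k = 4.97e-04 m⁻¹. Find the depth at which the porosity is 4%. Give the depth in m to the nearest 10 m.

5200 m

Working in km (1 km = 1000 m; k in km⁻¹ = k in m⁻¹ × 1000):
Invert Athy's law: d = ln(n₀/n) / k
d = ln(0.53/0.04) / 0.497 = ln(13.25) / 0.497 = 2.5840 / 0.497 = 5.199 km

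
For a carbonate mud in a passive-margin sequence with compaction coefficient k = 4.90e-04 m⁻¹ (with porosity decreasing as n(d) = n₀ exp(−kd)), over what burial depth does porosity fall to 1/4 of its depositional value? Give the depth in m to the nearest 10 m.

2830 m

Working in km (1 km = 1000 m; k in km⁻¹ = k in m⁻¹ × 1000):
n/n₀ = 1/4 ⇒ exp(−k·d) = 1/4 ⇒ d = ln(4) / k
d = 1.3863 / 0.49 = 2.829 km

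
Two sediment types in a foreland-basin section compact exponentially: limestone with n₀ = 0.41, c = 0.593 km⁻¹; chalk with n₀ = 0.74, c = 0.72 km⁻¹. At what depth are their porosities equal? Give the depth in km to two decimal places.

4.65 km

Set n₀ₐ e^(−cₐz) = n₀ᵦ e^(−cᵦz) ⇒ ln(n₀ₐ/n₀ᵦ) = (cₐ − cᵦ)·z
z = ln(0.41/0.74) / (0.593 − 0.72) = -0.5905 / -0.127 = 4.650 km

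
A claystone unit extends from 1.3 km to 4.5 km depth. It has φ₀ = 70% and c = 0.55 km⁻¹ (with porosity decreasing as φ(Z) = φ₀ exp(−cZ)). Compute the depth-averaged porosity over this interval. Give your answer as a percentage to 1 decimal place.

⟨φ⟩ = (1/(Z₂−Z₁)) ∫ φ₀ e^(−cZ) dZ = φ₀·(e^(−c·Z₁) − e^(−c·Z₂)) / (c·(Z₂−Z₁))
e^(−0.55×1.3) = 0.4892; e^(−0.55×4.5) = 0.0842
⟨φ⟩ = 0.7 × (0.4892 − 0.0842) / (0.55 × 3.2) = 0.7 × 0.2301 = 0.1611

16.1%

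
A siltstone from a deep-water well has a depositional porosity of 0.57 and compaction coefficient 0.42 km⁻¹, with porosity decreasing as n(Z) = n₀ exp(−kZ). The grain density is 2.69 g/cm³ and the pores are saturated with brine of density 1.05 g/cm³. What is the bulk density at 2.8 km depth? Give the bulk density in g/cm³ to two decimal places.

2.40 g/cm³

Porosity at depth: n = 0.57·exp(−0.42×2.8) = 0.57×0.3085 = 0.1759
Bulk density: ρ_b = (1−n)ρ_g + n·ρ_f = 0.8241×2.69 + 0.1759×1.05
       = 2.217 + 0.185 = 2.402 g/cm³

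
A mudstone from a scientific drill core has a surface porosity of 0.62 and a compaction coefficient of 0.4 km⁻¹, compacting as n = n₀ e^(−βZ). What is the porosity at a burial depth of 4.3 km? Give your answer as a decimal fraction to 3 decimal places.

n = n₀·exp(−β·Z) = 0.62 × exp(−0.4 × 4.3) = 0.62 × exp(−1.72)
  = 0.62 × 0.1791 = 0.1110

0.111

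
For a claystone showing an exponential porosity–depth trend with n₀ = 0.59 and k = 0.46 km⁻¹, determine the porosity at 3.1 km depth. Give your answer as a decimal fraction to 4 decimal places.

n = n₀·exp(−k·Z) = 0.59 × exp(−0.46 × 3.1) = 0.59 × exp(−1.426)
  = 0.59 × 0.2403 = 0.1418

0.1418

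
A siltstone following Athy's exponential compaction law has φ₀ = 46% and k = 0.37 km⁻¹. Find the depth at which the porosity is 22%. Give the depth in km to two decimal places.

Invert Athy's law: Z = ln(φ₀/φ) / k
Z = ln(0.46/0.22) / 0.37 = ln(2.091) / 0.37 = 0.7376 / 0.37 = 1.994 km

1.99 km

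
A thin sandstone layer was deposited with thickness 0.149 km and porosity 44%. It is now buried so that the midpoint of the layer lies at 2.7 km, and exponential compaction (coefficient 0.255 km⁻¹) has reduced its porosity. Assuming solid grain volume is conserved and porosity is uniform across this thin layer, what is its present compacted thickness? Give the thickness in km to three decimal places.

Porosity at 2.7 km: phi = 0.44·exp(−0.255×2.7) = 0.2210
Solid-volume conservation: h(1−phi) = h₀(1−phi₀) ⇒ h = h₀·(1−phi₀)/(1−phi)
h = 0.149 × (1 − 0.44)/(1 − 0.2210) = 0.149 × 0.7189 = 0.1071 km

0.107 km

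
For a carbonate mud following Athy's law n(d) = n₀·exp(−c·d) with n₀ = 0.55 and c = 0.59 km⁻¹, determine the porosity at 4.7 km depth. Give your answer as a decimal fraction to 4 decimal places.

n = n₀·exp(−c·d) = 0.55 × exp(−0.59 × 4.7) = 0.55 × exp(−2.773)
  = 0.55 × 0.0625 = 0.0344

0.0344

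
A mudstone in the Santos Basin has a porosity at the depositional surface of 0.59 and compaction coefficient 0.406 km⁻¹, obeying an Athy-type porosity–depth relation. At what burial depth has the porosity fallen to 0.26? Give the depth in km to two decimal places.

2.02 km

Invert Athy's law: Z = ln(phi₀/phi) / c
Z = ln(0.59/0.26) / 0.406 = ln(2.269) / 0.406 = 0.8194 / 0.406 = 2.018 km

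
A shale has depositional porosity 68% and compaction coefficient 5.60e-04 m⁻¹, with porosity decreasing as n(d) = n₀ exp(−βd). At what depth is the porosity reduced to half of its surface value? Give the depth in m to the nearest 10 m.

1240 m

Working in km (1 km = 1000 m; β in km⁻¹ = β in m⁻¹ × 1000):
n/n₀ = 1/2 ⇒ exp(−β·d) = 1/2 ⇒ d = ln(2) / β
d = 0.6931 / 0.56 = 1.238 km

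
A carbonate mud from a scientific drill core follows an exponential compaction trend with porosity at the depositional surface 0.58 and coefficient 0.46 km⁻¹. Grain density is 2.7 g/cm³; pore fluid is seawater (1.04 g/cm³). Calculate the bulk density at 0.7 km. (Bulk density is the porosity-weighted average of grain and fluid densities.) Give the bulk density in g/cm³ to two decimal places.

Porosity at depth: phi = 0.58·exp(−0.46×0.7) = 0.58×0.7247 = 0.4203
Bulk density: ρ_b = (1−phi)ρ_g + phi·ρ_f = 0.5797×2.7 + 0.4203×1.04
       = 1.565 + 0.437 = 2.002 g/cm³

2.00 g/cm³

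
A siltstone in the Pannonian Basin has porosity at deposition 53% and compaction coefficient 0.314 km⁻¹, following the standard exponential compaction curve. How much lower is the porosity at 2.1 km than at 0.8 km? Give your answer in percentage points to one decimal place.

φ(0.8) = 0.53·e^(−0.314×0.8) = 0.4123
φ(2.1) = 0.53·e^(−0.314×2.1) = 0.2741
Δφ = 0.4123 − 0.2741 = 0.1382

13.8 percentage points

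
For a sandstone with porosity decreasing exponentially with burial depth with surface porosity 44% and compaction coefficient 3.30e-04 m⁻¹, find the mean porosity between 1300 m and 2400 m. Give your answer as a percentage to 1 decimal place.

Working in km (1 km = 1000 m; β in km⁻¹ = β in m⁻¹ × 1000):
⟨φ⟩ = (1/(Z₂−Z₁)) ∫ φ₀ e^(−βZ) dZ = φ₀·(e^(−β·Z₁) − e^(−β·Z₂)) / (β·(Z₂−Z₁))
e^(−0.33×1.3) = 0.6512; e^(−0.33×2.4) = 0.4529
⟨φ⟩ = 0.44 × (0.6512 − 0.4529) / (0.33 × 1.1) = 0.44 × 0.5461 = 0.2403

24.0%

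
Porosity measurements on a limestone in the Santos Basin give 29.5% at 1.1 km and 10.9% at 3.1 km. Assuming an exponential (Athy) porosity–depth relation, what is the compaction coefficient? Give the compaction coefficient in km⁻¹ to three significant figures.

0.498 km⁻¹

Athy: φ(z) = φ₀ e^(−kz) ⇒ φ₁/φ₂ = e^{k(z₂−z₁)} ⇒ k = ln(φ₁/φ₂)/(z₂−z₁)
k = ln(0.295/0.109) / (3.1 − 1.1) = ln(2.706) / 2 = 0.9956 / 2 = 0.4978 km⁻¹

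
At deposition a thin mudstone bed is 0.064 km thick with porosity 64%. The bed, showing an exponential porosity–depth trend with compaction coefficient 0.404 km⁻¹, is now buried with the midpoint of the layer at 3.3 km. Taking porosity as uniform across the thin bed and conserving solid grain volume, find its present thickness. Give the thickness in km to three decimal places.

0.028 km

Porosity at 3.3 km: n = 0.64·exp(−0.404×3.3) = 0.1687
Solid-volume conservation: h(1−n) = h₀(1−n₀) ⇒ h = h₀·(1−n₀)/(1−n)
h = 0.064 × (1 − 0.64)/(1 − 0.1687) = 0.064 × 0.4331 = 0.0277 km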